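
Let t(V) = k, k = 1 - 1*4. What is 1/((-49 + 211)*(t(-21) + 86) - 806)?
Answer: 1/12640 ≈ 7.9114e-5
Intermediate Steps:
k = -3 (k = 1 - 4 = -3)
t(V) = -3
1/((-49 + 211)*(t(-21) + 86) - 806) = 1/((-49 + 211)*(-3 + 86) - 806) = 1/(162*83 - 806) = 1/(13446 - 806) = 1/12640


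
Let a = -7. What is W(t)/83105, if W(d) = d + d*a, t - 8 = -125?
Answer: 702/83105 ≈ 0.0084471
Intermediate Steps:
t = -117 (t = 8 - 125 = -117)
W(d) = -6*d (W(d) = d + d*(-7) = d - 7*d = -6*d)
W(t)/83105 = -6*(-117)/83105 = 702*(1/83105) = 702/83105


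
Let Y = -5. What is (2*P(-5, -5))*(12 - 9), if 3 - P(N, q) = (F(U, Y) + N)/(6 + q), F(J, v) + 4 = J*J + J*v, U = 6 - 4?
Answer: 108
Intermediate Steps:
U = 2
F(J, v) = -4 + J² + J*v (F(J, v) = -4 + (J*J + J*v) = -4 + (J² + J*v) = -4 + J² + J*v)
P(N, q) = 3 - (-10 + N)/(6 + q) (P(N, q) = 3 - ((-4 + 2² + 2*(-5)) + N)/(6 + q) = 3 - ((-4 + 4 - 10) + N)/(6 + q) = 3 - (-10 + N)/(6 + q))
(2*P(-5, -5))*(12 - 9) = (2*((28 - 1*(-5) + 3*(-5))/(6 - 5)))*(12 - 9) = (2*((28 + 5 - 15)/1))*3 = (2*(1*18))*3 = (2*18)*3 = 36*3 = 108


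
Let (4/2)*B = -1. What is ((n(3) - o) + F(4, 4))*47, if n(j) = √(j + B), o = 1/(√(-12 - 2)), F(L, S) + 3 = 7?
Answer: 188 + 47*√10/2 + 47*I*√14/14 ≈ 262.31 + 12.561*I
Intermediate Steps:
B = -½ (B = (½)*(-1) = -½ ≈ -0.50000)
F(L, S) = 4 (F(L, S) = -3 + 7 = 4)
o = -I*√14/14 (o = 1/(√(-14)) = 1/(I*√14) = -I*√14/14 ≈ -0.26726*I)
n(j) = √(-½ + j) (n(j) = √(j - ½) = √(-½ + j))
((n(3) - o) + F(4, 4))*47 = ((√(-2 + 4*3)/2 - (-1)*I*√14/14) + 4)*47 = ((√(-2 + 12)/2 + I*√14/14) + 4)*47 = ((√10/2 + I*√14/14) + 4)*47 = (4 + √10/2 + I*√14/14)*47 = 188 + 47*√10/2 + 47*I*√14/14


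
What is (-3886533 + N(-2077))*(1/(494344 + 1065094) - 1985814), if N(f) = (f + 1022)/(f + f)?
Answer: 49996028200367649805337/6477905452 ≈ 7.7179e+12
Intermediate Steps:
N(f) = (1022 + f)/(2*f) (N(f) = (1022 + f)/((2*f)) = (1022 + f)*(1/(2*f)) = (1022 + f)/(2*f))
(-3886533 + N(-2077))*(1/(494344 + 1065094) - 1985814) = (-3886533 + (½)*(1022 - 2077)/(-2077))*(1/(494344 + 1065094) - 1985814) = (-3886533 + (½)*(-1/2077)*(-1055))*(1/1559438 - 1985814) = (-3886533 + 1055/4154)*(1/1559438 - 1985814) = -16144657027/4154*(-3096753812531/1559438) = 49996028200367649805337/6477905452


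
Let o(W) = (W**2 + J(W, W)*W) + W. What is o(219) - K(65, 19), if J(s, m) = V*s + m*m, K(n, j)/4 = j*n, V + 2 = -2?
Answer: 10354855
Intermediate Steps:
V = -4 (V = -2 - 2 = -4)
K(n, j) = 4*j*n (K(n, j) = 4*(j*n) = 4*j*n)
J(s, m) = m**2 - 4*s (J(s, m) = -4*s + m*m = -4*s + m**2 = m**2 - 4*s)
o(W) = W + W**2 + W*(W**2 - 4*W) (o(W) = (W**2 + (W**2 - 4*W)*W) + W = (W**2 + W*(W**2 - 4*W)) + W = W + W**2 + W*(W**2 - 4*W))
o(219) - K(65, 19) = 219*(1 + 219**2 - 3*219) - 4*19*65 = 219*(1 + 47961 - 657) - 1*4940 = 219*47305 - 4940 = 10359795 - 4940 = 10354855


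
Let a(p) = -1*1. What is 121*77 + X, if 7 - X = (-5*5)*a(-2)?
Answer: 9299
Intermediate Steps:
a(p) = -1
X = -18 (X = 7 - (-5*5)*(-1) = 7 - (-25)*(-1) = 7 - 1*25 = 7 - 25 = -18)
121*77 + X = 121*77 - 18 = 9317 - 18 = 9299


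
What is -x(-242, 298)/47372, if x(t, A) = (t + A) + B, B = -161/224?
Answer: -1769/1515904 ≈ -0.0011670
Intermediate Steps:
B = -23/32 (B = -161*1/224 = -23/32 ≈ -0.71875)
x(t, A) = -23/32 + A + t (x(t, A) = (t + A) - 23/32 = (A + t) - 23/32 = -23/32 + A + t)
-x(-242, 298)/47372 = -(-23/32 + 298 - 242)/47372 = -1*1769/32*(1/47372) = -1769/32*1/47372 = -1769/1515904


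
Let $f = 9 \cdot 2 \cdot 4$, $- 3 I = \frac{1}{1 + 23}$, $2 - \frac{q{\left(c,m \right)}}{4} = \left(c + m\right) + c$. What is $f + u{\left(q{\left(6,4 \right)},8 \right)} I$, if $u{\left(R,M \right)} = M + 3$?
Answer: $\frac{5173}{72} \approx 71.847$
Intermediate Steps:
$q{\left(c,m \right)} = 8 - 8 c - 4 m$ ($q{\left(c,m \right)} = 8 - 4 \left(\left(c + m\right) + c\right) = 8 - 4 \left(m + 2 c\right) = 8 - \left(4 m + 8 c\right) = 8 - 8 c - 4 m$)
$I = - \frac{1}{72}$ ($I = - \frac{1}{3 \left(1 + 23\right)} = - \frac{1}{3 \cdot 24} = \left(- \frac{1}{3}\right) \frac{1}{24} = - \frac{1}{72} \approx -0.013889$)
$f = 72$ ($f = 9 \cdot 8 = 72$)
$u{\left(R,M \right)} = 3 + M$
$f + u{\left(q{\left(6,4 \right)},8 \right)} I = 72 + \left(3 + 8\right) \left(- \frac{1}{72}\right) = 72 + 11 \left(- \frac{1}{72}\right) = 72 - \frac{11}{72} = \frac{5173}{72}$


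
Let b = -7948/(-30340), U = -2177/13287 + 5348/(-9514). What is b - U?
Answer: 473631800428/479419474515 ≈ 0.98793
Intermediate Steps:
U = -45885427/63206259 (U = -2177*1/13287 + 5348*(-1/9514) = -2177/13287 - 2674/4757 = -45885427/63206259 ≈ -0.72596)
b = 1987/7585 (b = -7948*(-1/30340) = 1987/7585 ≈ 0.26196)
b - U = 1987/7585 - 1*(-45885427/63206259) = 1987/7585 + 45885427/63206259 = 473631800428/479419474515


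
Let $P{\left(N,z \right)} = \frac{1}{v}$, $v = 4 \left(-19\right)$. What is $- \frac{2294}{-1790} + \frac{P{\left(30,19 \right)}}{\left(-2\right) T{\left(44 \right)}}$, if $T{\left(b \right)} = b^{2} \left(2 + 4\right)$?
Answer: $\frac{2025180799}{1580240640} \approx 1.2816$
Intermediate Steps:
$T{\left(b \right)} = 6 b^{2}$ ($T{\left(b \right)} = b^{2} \cdot 6 = 6 b^{2}$)
$v = -76$
$P{\left(N,z \right)} = - \frac{1}{76}$ ($P{\left(N,z \right)} = \frac{1}{-76} = - \frac{1}{76}$)
$- \frac{2294}{-1790} + \frac{P{\left(30,19 \right)}}{\left(-2\right) T{\left(44 \right)}} = - \frac{2294}{-1790} - \frac{1}{76 \left(- 2 \cdot 6 \cdot 44^{2}\right)} = \left(-2294\right) \left(- \frac{1}{1790}\right) - \frac{1}{76 \left(- 2 \cdot 6 \cdot 1936\right)} = \frac{1147}{895} - \frac{1}{76 \left(\left(-2\right) 11616\right)} = \frac{1147}{895} - \frac{1}{76 \left(-23232\right)} = \frac{1147}{895} - - \frac{1}{1765632} = \frac{1147}{895} + \frac{1}{1765632} = \frac{2025180799}{1580240640}$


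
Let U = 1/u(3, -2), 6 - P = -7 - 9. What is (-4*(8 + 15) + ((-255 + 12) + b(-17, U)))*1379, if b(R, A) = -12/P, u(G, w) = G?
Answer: -5089889/11 ≈ -4.6272e+5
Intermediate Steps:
P = 22 (P = 6 - (-7 - 9) = 6 - 1*(-16) = 6 + 16 = 22)
U = ⅓ (U = 1/3 = ⅓ ≈ 0.33333)
b(R, A) = -6/11 (b(R, A) = -12/22 = -12*1/22 = -6/11)
(-4*(8 + 15) + ((-255 + 12) + b(-17, U)))*1379 = (-4*(8 + 15) + ((-255 + 12) - 6/11))*1379 = (-4*23 + (-243 - 6/11))*1379 = (-92 - 2679/11)*1379 = -3691/11*1379 = -5089889/11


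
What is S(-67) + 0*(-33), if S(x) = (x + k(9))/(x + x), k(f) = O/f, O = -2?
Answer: 605/1206 ≈ 0.50166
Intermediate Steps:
k(f) = -2/f
S(x) = (-2/9 + x)/(2*x) (S(x) = (x - 2/9)/(x + x) = (x - 2*⅑)/((2*x)) = (x - 2/9)*(1/(2*x)) = (-2/9 + x)*(1/(2*x)) = (-2/9 + x)/(2*x))
S(-67) + 0*(-33) = (1/18)*(-2 + 9*(-67))/(-67) + 0*(-33) = (1/18)*(-1/67)*(-2 - 603) + 0 = (1/18)*(-1/67)*(-605) + 0 = 605/1206 + 0 = 605/1206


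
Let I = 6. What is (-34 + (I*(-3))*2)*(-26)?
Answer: 1820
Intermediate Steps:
(-34 + (I*(-3))*2)*(-26) = (-34 + (6*(-3))*2)*(-26) = (-34 - 18*2)*(-26) = (-34 - 36)*(-26) = -70*(-26) = 1820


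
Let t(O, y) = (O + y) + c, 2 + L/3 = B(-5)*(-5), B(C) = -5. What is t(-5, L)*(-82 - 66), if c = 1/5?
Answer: -47508/5 ≈ -9501.6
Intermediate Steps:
L = 69 (L = -6 + 3*(-5*(-5)) = -6 + 3*25 = -6 + 75 = 69)
c = ⅕ ≈ 0.20000
t(O, y) = ⅕ + O + y (t(O, y) = (O + y) + ⅕ = ⅕ + O + y)
t(-5, L)*(-82 - 66) = (⅕ - 5 + 69)*(-82 - 66) = (321/5)*(-148) = -47508/5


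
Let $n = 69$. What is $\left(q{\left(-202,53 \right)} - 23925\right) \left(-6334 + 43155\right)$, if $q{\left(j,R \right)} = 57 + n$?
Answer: $-876302979$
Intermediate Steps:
$q{\left(j,R \right)} = 126$ ($q{\left(j,R \right)} = 57 + 69 = 126$)
$\left(q{\left(-202,53 \right)} - 23925\right) \left(-6334 + 43155\right) = \left(126 - 23925\right) \left(-6334 + 43155\right) = \left(-23799\right) 36821 = -876302979$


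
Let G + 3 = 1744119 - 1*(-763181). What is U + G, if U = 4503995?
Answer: 7011292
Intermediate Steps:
G = 2507297 (G = -3 + (1744119 - 1*(-763181)) = -3 + (1744119 + 763181) = -3 + 2507300 = 2507297)
U + G = 4503995 + 2507297 = 7011292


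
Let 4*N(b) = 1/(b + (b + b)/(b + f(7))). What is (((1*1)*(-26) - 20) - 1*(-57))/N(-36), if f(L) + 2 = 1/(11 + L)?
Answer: -1024848/683 ≈ -1500.5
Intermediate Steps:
f(L) = -2 + 1/(11 + L)
N(b) = 1/(4*(b + 2*b/(-35/18 + b))) (N(b) = 1/(4*(b + (b + b)/(b + (-21 - 2*7)/(11 + 7)))) = 1/(4*(b + (2*b)/(b + (-21 - 14)/18))) = 1/(4*(b + (2*b)/(b + (1/18)*(-35)))) = 1/(4*(b + (2*b)/(b - 35/18))) = 1/(4*(b + (2*b)/(-35/18 + b))) = 1/(4*(b + 2*b/(-35/18 + b))))
(((1*1)*(-26) - 20) - 1*(-57))/N(-36) = (((1*1)*(-26) - 20) - 1*(-57))/(((1/4)*(-35 + 18*(-36))/(-36*(1 + 18*(-36))))) = ((1*(-26) - 20) + 57)/(((1/4)*(-1/36)*(-35 - 648)/(1 - 648))) = ((-26 - 20) + 57)/(((1/4)*(-1/36)*(-683)/(-647))) = (-46 + 57)/(((1/4)*(-1/36)*(-1/647)*(-683))) = 11/(-683/93168) = 11*(-93168/683) = -1024848/683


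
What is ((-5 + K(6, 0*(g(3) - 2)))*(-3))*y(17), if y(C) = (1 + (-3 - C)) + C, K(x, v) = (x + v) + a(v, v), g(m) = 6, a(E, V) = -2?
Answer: -6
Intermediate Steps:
K(x, v) = -2 + v + x (K(x, v) = (x + v) - 2 = (v + x) - 2 = -2 + v + x)
y(C) = -2 (y(C) = (-2 - C) + C = -2)
((-5 + K(6, 0*(g(3) - 2)))*(-3))*y(17) = ((-5 + (-2 + 0*(6 - 2) + 6))*(-3))*(-2) = ((-5 + (-2 + 0*4 + 6))*(-3))*(-2) = ((-5 + (-2 + 0 + 6))*(-3))*(-2) = ((-5 + 4)*(-3))*(-2) = -1*(-3)*(-2) = 3*(-2) = -6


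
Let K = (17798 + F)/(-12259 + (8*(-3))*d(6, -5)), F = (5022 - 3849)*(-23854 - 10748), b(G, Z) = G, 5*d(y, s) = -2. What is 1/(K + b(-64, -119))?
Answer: 61247/198931932 ≈ 0.00030788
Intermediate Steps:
d(y, s) = -⅖ (d(y, s) = (⅕)*(-2) = -⅖)
F = -40588146 (F = 1173*(-34602) = -40588146)
K = 202851740/61247 (K = (17798 - 40588146)/(-12259 + (8*(-3))*(-⅖)) = -40570348/(-12259 - 24*(-⅖)) = -40570348/(-12259 + 48/5) = -40570348/(-61247/5) = -40570348*(-5/61247) = 202851740/61247 ≈ 3312.0)
1/(K + b(-64, -119)) = 1/(202851740/61247 - 64) = 1/(198931932/61247) = 61247/198931932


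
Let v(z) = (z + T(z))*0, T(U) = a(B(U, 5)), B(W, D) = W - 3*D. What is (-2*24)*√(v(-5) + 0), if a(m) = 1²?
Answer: 0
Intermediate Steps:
a(m) = 1
T(U) = 1
v(z) = 0 (v(z) = (z + 1)*0 = (1 + z)*0 = 0)
(-2*24)*√(v(-5) + 0) = (-2*24)*√(0 + 0) = -48*√0 = -48*0 = 0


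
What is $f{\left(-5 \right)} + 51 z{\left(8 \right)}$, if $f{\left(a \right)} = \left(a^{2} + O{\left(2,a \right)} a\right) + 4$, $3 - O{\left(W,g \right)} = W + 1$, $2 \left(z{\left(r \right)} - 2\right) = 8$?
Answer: $335$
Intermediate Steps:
$z{\left(r \right)} = 6$ ($z{\left(r \right)} = 2 + \frac{1}{2} \cdot 8 = 2 + 4 = 6$)
$O{\left(W,g \right)} = 2 - W$ ($O{\left(W,g \right)} = 3 - \left(W + 1\right) = 3 - \left(1 + W\right) = 2 - W$)
$f{\left(a \right)} = 4 + a^{2}$ ($f{\left(a \right)} = \left(a^{2} + \left(2 - 2\right) a\right) + 4 = \left(a^{2} + 0 a\right) + 4 = \left(a^{2} + 0\right) + 4 = a^{2} + 4 = 4 + a^{2}$)
$f{\left(-5 \right)} + 51 z{\left(8 \right)} = \left(4 + \left(-5\right)^{2}\right) + 51 \cdot 6 = \left(4 + 25\right) + 306 = 29 + 306 = 335$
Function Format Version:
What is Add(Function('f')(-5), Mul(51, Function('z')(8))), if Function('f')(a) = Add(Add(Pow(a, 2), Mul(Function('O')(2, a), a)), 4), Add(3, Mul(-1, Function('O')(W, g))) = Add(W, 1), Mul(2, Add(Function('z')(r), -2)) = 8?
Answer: 335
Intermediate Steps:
Function('z')(r) = 6 (Function('z')(r) = Add(2, Mul(Rational(1, 2), 8)) = Add(2, 4) = 6)
Function('O')(W, g) = Add(2, Mul(-1, W)) (Function('O')(W, g) = Add(3, Mul(-1, Add(W, 1))) = Add(3, Mul(-1, Add(1, W))) = Add(3, Add(-1, Mul(-1, W))) = Add(2, Mul(-1, W)))
Function('f')(a) = Add(4, Pow(a, 2)) (Function('f')(a) = Add(Add(Pow(a, 2), Mul(Add(2, Mul(-1, 2)), a)), 4) = Add(Add(Pow(a, 2), Mul(Add(2, -2), a)), 4) = Add(Add(Pow(a, 2), Mul(0, a)), 4) = Add(Add(Pow(a, 2), 0), 4) = Add(Pow(a, 2), 4) = Add(4, Pow(a, 2)))
Add(Function('f')(-5), Mul(51, Function('z')(8))) = Add(Add(4, Pow(-5, 2)), Mul(51, 6)) = Add(Add(4, 25), 306) = Add(29, 306) = 335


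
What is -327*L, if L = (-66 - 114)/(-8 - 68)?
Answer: -14715/19 ≈ -774.47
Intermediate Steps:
L = 45/19 (L = -180/(-76) = -180*(-1/76) = 45/19 ≈ 2.3684)
-327*L = -327*45/19 = -14715/19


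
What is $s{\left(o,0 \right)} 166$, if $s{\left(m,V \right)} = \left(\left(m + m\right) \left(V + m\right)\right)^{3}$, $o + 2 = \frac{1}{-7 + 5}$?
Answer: $\frac{1296875}{4} \approx 3.2422 \cdot 10^{5}$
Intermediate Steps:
$o = - \frac{5}{2}$ ($o = -2 + \frac{1}{-7 + 5} = -2 + \frac{1}{-2} = -2 - \frac{1}{2} = - \frac{5}{2} \approx -2.5$)
$s{\left(m,V \right)} = 8 m^{3} \left(V + m\right)^{3}$ ($s{\left(m,V \right)} = \left(2 m \left(V + m\right)\right)^{3} = 8 m^{3} \left(V + m\right)^{3}$)
$s{\left(o,0 \right)} 166 = 8 \left(- \frac{5}{2}\right)^{3} \left(0 - \frac{5}{2}\right)^{3} \cdot 166 = 8 \left(- \frac{125}{8}\right) \left(- \frac{5}{2}\right)^{3} \cdot 166 = 8 \left(- \frac{125}{8}\right) \left(- \frac{125}{8}\right) 166 = \frac{15625}{8} \cdot 166 = \frac{1296875}{4}$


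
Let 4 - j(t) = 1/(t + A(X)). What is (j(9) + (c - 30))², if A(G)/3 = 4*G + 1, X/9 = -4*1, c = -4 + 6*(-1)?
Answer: 228584161/176400 ≈ 1295.8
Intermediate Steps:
c = -10 (c = -4 - 6 = -10)
X = -36 (X = 9*(-4*1) = 9*(-4) = -36)
A(G) = 3 + 12*G (A(G) = 3*(4*G + 1) = 3*(1 + 4*G) = 3 + 12*G)
j(t) = 4 - 1/(-429 + t) (j(t) = 4 - 1/(t + (3 + 12*(-36))) = 4 - 1/(t + (3 - 432)) = 4 - 1/(t - 429) = 4 - 1/(-429 + t))
(j(9) + (c - 30))² = ((-1717 + 4*9)/(-429 + 9) + (-10 - 30))² = ((-1717 + 36)/(-420) - 40)² = (-1/420*(-1681) - 40)² = (1681/420 - 40)² = (-15119/420)² = 228584161/176400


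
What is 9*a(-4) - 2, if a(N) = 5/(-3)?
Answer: -17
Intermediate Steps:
a(N) = -5/3 (a(N) = 5*(-⅓) = -5/3)
9*a(-4) - 2 = 9*(-5/3) - 2 = -15 - 2 = -17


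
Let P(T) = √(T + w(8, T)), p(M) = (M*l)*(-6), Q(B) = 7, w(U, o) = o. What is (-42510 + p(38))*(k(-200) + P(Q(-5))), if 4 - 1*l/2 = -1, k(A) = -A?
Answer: -8958000 - 44790*√14 ≈ -9.1256e+6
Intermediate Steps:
l = 10 (l = 8 - 2*(-1) = 8 + 2 = 10)
p(M) = -60*M (p(M) = (M*10)*(-6) = (10*M)*(-6) = -60*M)
P(T) = √2*√T (P(T) = √(T + T) = √(2*T) = √2*√T)
(-42510 + p(38))*(k(-200) + P(Q(-5))) = (-42510 - 60*38)*(-1*(-200) + √2*√7) = (-42510 - 2280)*(200 + √14) = -44790*(200 + √14) = -8958000 - 44790*√14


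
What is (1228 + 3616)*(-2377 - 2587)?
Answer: -24045616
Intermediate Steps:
(1228 + 3616)*(-2377 - 2587) = 4844*(-4964) = -24045616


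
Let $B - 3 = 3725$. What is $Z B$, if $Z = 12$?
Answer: $44736$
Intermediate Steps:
$B = 3728$ ($B = 3 + 3725 = 3728$)
$Z B = 12 \cdot 3728 = 44736$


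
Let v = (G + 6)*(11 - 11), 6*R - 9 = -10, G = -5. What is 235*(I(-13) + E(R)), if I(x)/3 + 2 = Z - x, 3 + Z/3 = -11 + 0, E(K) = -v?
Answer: -21855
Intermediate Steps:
R = -⅙ (R = 3/2 + (⅙)*(-10) = 3/2 - 5/3 = -⅙ ≈ -0.16667)
v = 0 (v = (-5 + 6)*(11 - 11) = 1*0 = 0)
E(K) = 0 (E(K) = -1*0 = 0)
Z = -42 (Z = -9 + 3*(-11 + 0) = -9 + 3*(-11) = -9 - 33 = -42)
I(x) = -132 - 3*x (I(x) = -6 + 3*(-42 - x) = -6 + (-126 - 3*x) = -132 - 3*x)
235*(I(-13) + E(R)) = 235*((-132 - 3*(-13)) + 0) = 235*((-132 + 39) + 0) = 235*(-93 + 0) = 235*(-93) = -21855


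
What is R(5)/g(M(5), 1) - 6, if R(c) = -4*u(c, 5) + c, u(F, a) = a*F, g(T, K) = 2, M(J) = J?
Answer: -107/2 ≈ -53.500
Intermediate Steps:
u(F, a) = F*a
R(c) = -19*c (R(c) = -4*c*5 + c = -20*c + c = -19*c)
R(5)/g(M(5), 1) - 6 = -19*5/2 - 6 = -95*½ - 6 = -95/2 - 6 = -107/2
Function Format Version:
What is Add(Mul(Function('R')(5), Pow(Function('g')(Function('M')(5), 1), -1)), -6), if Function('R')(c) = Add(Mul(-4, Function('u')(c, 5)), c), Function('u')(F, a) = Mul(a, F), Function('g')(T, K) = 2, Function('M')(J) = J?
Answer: Rational(-107, 2) ≈ -53.500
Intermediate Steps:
Function('u')(F, a) = Mul(F, a)
Function('R')(c) = Mul(-19, c) (Function('R')(c) = Add(Mul(-4, Mul(c, 5)), c) = Add(Mul(-4, Mul(5, c)), c) = Add(Mul(-20, c), c) = Mul(-19, c))
Add(Mul(Function('R')(5), Pow(Function('g')(Function('M')(5), 1), -1)), -6) = Add(Mul(Mul(-19, 5), Pow(2, -1)), -6) = Add(Mul(-95, Rational(1, 2)), -6) = Add(Rational(-95, 2), -6) = Rational(-107, 2)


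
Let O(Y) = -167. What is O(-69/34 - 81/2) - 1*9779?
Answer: -9946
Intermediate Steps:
O(-69/34 - 81/2) - 1*9779 = -167 - 1*9779 = -167 - 9779 = -9946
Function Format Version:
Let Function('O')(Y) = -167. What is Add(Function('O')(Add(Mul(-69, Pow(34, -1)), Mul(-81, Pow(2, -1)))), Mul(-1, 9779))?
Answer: -9946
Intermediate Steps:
Add(Function('O')(Add(Mul(-69, Pow(34, -1)), Mul(-81, Pow(2, -1)))), Mul(-1, 9779)) = Add(-167, Mul(-1, 9779)) = Add(-167, -9779) = -9946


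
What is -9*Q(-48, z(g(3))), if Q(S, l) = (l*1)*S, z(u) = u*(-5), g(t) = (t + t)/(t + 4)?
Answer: -12960/7 ≈ -1851.4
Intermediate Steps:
g(t) = 2*t/(4 + t) (g(t) = (2*t)/(4 + t) = 2*t/(4 + t))
z(u) = -5*u
Q(S, l) = S*l (Q(S, l) = l*S = S*l)
-9*Q(-48, z(g(3))) = -(-432)*(-10*3/(4 + 3)) = -(-432)*(-10*3/7) = -(-432)*(-5*6/7) = -(-432)*(-30)/7 = -9*1440/7 = -12960/7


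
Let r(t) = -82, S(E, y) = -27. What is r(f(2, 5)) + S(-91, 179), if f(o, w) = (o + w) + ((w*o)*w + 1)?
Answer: -109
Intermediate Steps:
f(o, w) = 1 + o + w + o*w² (f(o, w) = (o + w) + ((o*w)*w + 1) = (o + w) + (o*w² + 1) = (o + w) + (1 + o*w²) = 1 + o + w + o*w²)
r(f(2, 5)) + S(-91, 179) = -82 - 27 = -109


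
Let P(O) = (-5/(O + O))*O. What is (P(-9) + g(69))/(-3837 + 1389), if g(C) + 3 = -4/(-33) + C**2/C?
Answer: -247/9504 ≈ -0.025989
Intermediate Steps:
P(O) = -5/2 (P(O) = (-5*1/(2*O))*O = (-5/(2*O))*O = -5/2)
g(C) = -95/33 + C (g(C) = -3 + (-4/(-33) + C**2/C) = -3 + (-4*(-1/33) + C) = -3 + (4/33 + C) = -95/33 + C)
(P(-9) + g(69))/(-3837 + 1389) = (-5/2 + (-95/33 + 69))/(-3837 + 1389) = (-5/2 + 2182/33)/(-2448) = (4199/66)*(-1/2448) = -247/9504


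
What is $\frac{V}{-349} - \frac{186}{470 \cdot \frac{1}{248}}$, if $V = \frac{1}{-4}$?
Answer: $- \frac{32197109}{328060} \approx -98.144$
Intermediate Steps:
$V = - \frac{1}{4} \approx -0.25$
$\frac{V}{-349} - \frac{186}{470 \cdot \frac{1}{248}} = - \frac{1}{4 \left(-349\right)} - \frac{186}{470 \cdot \frac{1}{248}} = \left(- \frac{1}{4}\right) \left(- \frac{1}{349}\right) - \frac{186}{470 \cdot \frac{1}{248}} = \frac{1}{1396} - \frac{186}{\frac{235}{124}} = \frac{1}{1396} - \frac{23064}{235} = - \frac{32197109}{328060}$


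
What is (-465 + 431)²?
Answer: 1156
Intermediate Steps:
(-465 + 431)² = (-34)² = 1156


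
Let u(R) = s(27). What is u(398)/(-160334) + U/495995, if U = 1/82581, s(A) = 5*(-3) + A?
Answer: -245758498403/3283621328036865 ≈ -7.4844e-5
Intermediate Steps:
s(A) = -15 + A
u(R) = 12 (u(R) = -15 + 27 = 12)
U = 1/82581 ≈ 1.2109e-5
u(398)/(-160334) + U/495995 = 12/(-160334) + (1/82581)/495995 = 12*(-1/160334) + (1/82581)*(1/495995) = -6/80167 + 1/40959763095 = -245758498403/3283621328036865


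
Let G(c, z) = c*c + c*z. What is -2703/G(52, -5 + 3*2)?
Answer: -51/52 ≈ -0.98077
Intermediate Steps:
G(c, z) = c² + c*z
-2703/G(52, -5 + 3*2) = -2703*1/(52*(52 + (-5 + 3*2))) = -2703*1/(52*(52 + (-5 + 6))) = -2703*1/(52*(52 + 1)) = -2703/(52*53) = -2703/2756 = -2703*1/2756 = -51/52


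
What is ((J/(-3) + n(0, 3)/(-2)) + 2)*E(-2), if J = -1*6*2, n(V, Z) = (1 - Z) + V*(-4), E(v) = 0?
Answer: 0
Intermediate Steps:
n(V, Z) = 1 - Z - 4*V (n(V, Z) = (1 - Z) - 4*V = 1 - Z - 4*V)
J = -12 (J = -6*2 = -12)
((J/(-3) + n(0, 3)/(-2)) + 2)*E(-2) = ((-12/(-3) + (1 - 1*3 - 4*0)/(-2)) + 2)*0 = ((-12*(-⅓) + (1 - 3 + 0)*(-½)) + 2)*0 = ((4 - 2*(-½)) + 2)*0 = ((4 + 1) + 2)*0 = (5 + 2)*0 = 7*0 = 0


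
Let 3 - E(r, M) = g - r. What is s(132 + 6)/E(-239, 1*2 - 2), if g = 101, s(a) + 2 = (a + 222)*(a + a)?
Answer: -99358/337 ≈ -294.83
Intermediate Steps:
s(a) = -2 + 2*a*(222 + a) (s(a) = -2 + (a + 222)*(a + a) = -2 + (222 + a)*(2*a) = -2 + 2*a*(222 + a))
E(r, M) = -98 + r (E(r, M) = 3 - (101 - r) = 3 + (-101 + r) = -98 + r)
s(132 + 6)/E(-239, 1*2 - 2) = (-2 + 2*(132 + 6)² + 444*(132 + 6))/(-98 - 239) = (-2 + 2*138² + 444*138)/(-337) = (-2 + 2*19044 + 61272)*(-1/337) = (-2 + 38088 + 61272)*(-1/337) = 99358*(-1/337) = -99358/337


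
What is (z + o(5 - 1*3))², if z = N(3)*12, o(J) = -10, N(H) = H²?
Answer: 9604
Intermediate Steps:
z = 108 (z = 3²*12 = 9*12 = 108)
(z + o(5 - 1*3))² = (108 - 10)² = 98² = 9604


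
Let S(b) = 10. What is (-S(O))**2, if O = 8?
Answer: 100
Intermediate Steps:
(-S(O))**2 = (-1*10)**2 = (-10)**2 = 100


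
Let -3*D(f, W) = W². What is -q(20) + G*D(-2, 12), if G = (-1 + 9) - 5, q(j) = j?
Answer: -164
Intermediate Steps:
D(f, W) = -W²/3
G = 3 (G = 8 - 5 = 3)
-q(20) + G*D(-2, 12) = -1*20 + 3*(-⅓*12²) = -20 + 3*(-⅓*144) = -20 + 3*(-48) = -20 - 144 = -164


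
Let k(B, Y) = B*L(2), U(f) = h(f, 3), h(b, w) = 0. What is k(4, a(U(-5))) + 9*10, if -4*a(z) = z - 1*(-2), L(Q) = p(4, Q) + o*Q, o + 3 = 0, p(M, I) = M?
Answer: 82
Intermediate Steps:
o = -3 (o = -3 + 0 = -3)
L(Q) = 4 - 3*Q
U(f) = 0
a(z) = -½ - z/4 (a(z) = -(z - 1*(-2))/4 = -(z + 2)/4 = -(2 + z)/4 = -½ - z/4)
k(B, Y) = -2*B (k(B, Y) = B*(4 - 3*2) = B*(4 - 6) = B*(-2) = -2*B)
k(4, a(U(-5))) + 9*10 = -2*4 + 9*10 = -8 + 90 = 82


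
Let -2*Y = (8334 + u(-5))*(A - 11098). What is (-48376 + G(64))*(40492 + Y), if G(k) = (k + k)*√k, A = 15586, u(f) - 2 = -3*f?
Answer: 885442245504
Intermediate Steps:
u(f) = 2 - 3*f
G(k) = 2*k^(3/2) (G(k) = (2*k)*√k = 2*k^(3/2))
Y = -18739644 (Y = -(8334 + (2 - 3*(-5)))*(15586 - 11098)/2 = -(8334 + (2 + 15))*4488/2 = -(8334 + 17)*4488/2 = -8351*4488/2 = -½*37479288 = -18739644)
(-48376 + G(64))*(40492 + Y) = (-48376 + 2*64^(3/2))*(40492 - 18739644) = (-48376 + 2*512)*(-18699152) = (-48376 + 1024)*(-18699152) = -47352*(-18699152) = 885442245504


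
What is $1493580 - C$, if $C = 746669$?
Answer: $746911$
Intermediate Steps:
$1493580 - C = 1493580 - 746669 = 746911$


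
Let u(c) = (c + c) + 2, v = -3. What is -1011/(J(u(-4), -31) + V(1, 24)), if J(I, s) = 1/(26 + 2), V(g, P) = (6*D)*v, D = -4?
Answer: -28308/2017 ≈ -14.035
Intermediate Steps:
u(c) = 2 + 2*c (u(c) = 2*c + 2 = 2 + 2*c)
V(g, P) = 72 (V(g, P) = (6*(-4))*(-3) = -24*(-3) = 72)
J(I, s) = 1/28
-1011/(J(u(-4), -31) + V(1, 24)) = -1011/(1/28 + 72) = -1011/2017/28 = -1011*28/2017 = -28308/2017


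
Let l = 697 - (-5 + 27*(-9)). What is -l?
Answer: -945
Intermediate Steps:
l = 945 (l = 697 - (-5 - 243) = 697 - 1*(-248) = 697 + 248 = 945)
-l = -1*945 = -945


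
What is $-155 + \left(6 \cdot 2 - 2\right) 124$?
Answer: $1085$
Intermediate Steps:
$-155 + \left(6 \cdot 2 - 2\right) 124 = -155 + \left(12 - 2\right) 124 = -155 + 10 \cdot 124 = -155 + 1240 = 1085$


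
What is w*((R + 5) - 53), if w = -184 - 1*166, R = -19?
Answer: 23450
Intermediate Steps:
w = -350 (w = -184 - 166 = -350)
w*((R + 5) - 53) = -350*((-19 + 5) - 53) = -350*(-14 - 53) = -350*(-67) = 23450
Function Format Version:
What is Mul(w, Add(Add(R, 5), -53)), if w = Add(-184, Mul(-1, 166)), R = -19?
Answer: 23450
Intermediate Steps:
w = -350 (w = Add(-184, -166) = -350)
Mul(w, Add(Add(R, 5), -53)) = Mul(-350, Add(Add(-19, 5), -53)) = Mul(-350, Add(-14, -53)) = Mul(-350, -67) = 23450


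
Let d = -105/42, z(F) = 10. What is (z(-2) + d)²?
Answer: 225/4 ≈ 56.250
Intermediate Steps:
d = -5/2 (d = -105*1/42 = -5/2 ≈ -2.5000)
(z(-2) + d)² = (10 - 5/2)² = (15/2)² = 225/4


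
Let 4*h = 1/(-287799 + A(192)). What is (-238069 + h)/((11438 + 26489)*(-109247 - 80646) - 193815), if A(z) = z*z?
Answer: 238959378061/7229202099441240 ≈ 3.3055e-5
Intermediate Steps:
A(z) = z**2
h = -1/1003740 (h = 1/(4*(-287799 + 192**2)) = 1/(4*(-287799 + 36864)) = (1/4)/(-250935) = (1/4)*(-1/250935) = -1/1003740 ≈ -9.9627e-7)
(-238069 + h)/((11438 + 26489)*(-109247 - 80646) - 193815) = (-238069 - 1/1003740)/((11438 + 26489)*(-109247 - 80646) - 193815) = -238959378061/(1003740*(37927*(-189893) - 193815)) = -238959378061/(1003740*(-7202071811 - 193815)) = -238959378061/1003740/(-7202265626) = -238959378061/1003740*(-1/7202265626) = 238959378061/7229202099441240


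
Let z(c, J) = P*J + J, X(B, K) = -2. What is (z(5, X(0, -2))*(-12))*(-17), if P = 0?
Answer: -408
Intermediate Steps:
z(c, J) = J (z(c, J) = 0*J + J = 0 + J = J)
(z(5, X(0, -2))*(-12))*(-17) = -2*(-12)*(-17) = 24*(-17) = -408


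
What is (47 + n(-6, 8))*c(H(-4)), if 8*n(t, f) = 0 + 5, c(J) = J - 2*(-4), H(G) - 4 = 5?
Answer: 6477/8 ≈ 809.63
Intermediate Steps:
H(G) = 9 (H(G) = 4 + 5 = 9)
c(J) = 8 + J (c(J) = J + 8 = 8 + J)
n(t, f) = 5/8 (n(t, f) = (0 + 5)/8 = (1/8)*5 = 5/8)
(47 + n(-6, 8))*c(H(-4)) = (47 + 5/8)*(8 + 9) = (381/8)*17 = 6477/8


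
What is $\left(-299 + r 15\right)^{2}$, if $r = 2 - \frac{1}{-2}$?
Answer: $\frac{273529}{4} \approx 68382.0$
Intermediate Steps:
$r = \frac{5}{2}$ ($r = 2 - - \frac{1}{2} = 2 + \frac{1}{2} = \frac{5}{2} \approx 2.5$)
$\left(-299 + r 15\right)^{2} = \left(-299 + \frac{5}{2} \cdot 15\right)^{2} = \left(-299 + \frac{75}{2}\right)^{2} = \left(- \frac{523}{2}\right)^{2} = \frac{273529}{4}$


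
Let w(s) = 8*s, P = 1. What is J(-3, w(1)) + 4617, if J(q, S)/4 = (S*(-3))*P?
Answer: 4521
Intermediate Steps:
J(q, S) = -12*S (J(q, S) = 4*((S*(-3))*1) = 4*(-3*S*1) = 4*(-3*S) = -12*S)
J(-3, w(1)) + 4617 = -96 + 4617 = 4521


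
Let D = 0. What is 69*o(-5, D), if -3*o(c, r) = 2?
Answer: -46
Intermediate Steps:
o(c, r) = -⅔ (o(c, r) = -⅓*2 = -⅔)
69*o(-5, D) = 69*(-⅔) = -46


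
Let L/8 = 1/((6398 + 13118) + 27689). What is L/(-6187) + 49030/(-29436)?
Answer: -2386595228423/1432833285510 ≈ -1.6656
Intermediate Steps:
L = 8/47205 (L = 8/((6398 + 13118) + 27689) = 8/(19516 + 27689) = 8/47205 ≈ 0.00016947)
L/(-6187) + 49030/(-29436) = (8/47205)/(-6187) + 49030/(-29436) = (8/47205)*(-1/6187) + 49030*(-1/29436) = -8/292057335 - 24515/14718 = -2386595228423/1432833285510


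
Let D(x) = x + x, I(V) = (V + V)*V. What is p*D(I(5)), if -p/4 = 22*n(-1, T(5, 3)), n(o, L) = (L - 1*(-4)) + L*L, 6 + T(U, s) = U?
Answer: -35200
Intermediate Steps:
I(V) = 2*V**2 (I(V) = (2*V)*V = 2*V**2)
T(U, s) = -6 + U
n(o, L) = 4 + L + L**2 (n(o, L) = (L + 4) + L**2 = (4 + L) + L**2 = 4 + L + L**2)
p = -352 (p = -88*(4 + (-6 + 5) + (-6 + 5)**2) = -88*(4 - 1 + (-1)**2) = -88*(4 - 1 + 1) = -88*4 = -4*88 = -352)
D(x) = 2*x
p*D(I(5)) = -704*2*5**2 = -704*2*25 = -704*50 = -352*100 = -35200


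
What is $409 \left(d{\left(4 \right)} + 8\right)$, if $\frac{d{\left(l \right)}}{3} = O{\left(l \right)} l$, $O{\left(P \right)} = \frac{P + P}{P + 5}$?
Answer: $\frac{22904}{3} \approx 7634.7$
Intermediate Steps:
$O{\left(P \right)} = \frac{2 P}{5 + P}$
$d{\left(l \right)} = \frac{6 l^{2}}{5 + l}$ ($d{\left(l \right)} = 3 \frac{2 l}{5 + l} l = 3 \frac{2 l^{2}}{5 + l} = \frac{6 l^{2}}{5 + l}$)
$409 \left(d{\left(4 \right)} + 8\right) = 409 \left(\frac{6 \cdot 4^{2}}{5 + 4} + 8\right) = 409 \left(6 \cdot 16 \cdot \frac{1}{9} + 8\right) = 409 \left(\frac{32}{3} + 8\right) = 409 \cdot \frac{56}{3} = \frac{22904}{3}$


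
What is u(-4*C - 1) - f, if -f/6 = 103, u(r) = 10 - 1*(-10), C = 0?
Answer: 638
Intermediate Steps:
u(r) = 20 (u(r) = 10 + 10 = 20)
f = -618 (f = -6*103 = -618)
u(-4*C - 1) - f = 20 - 1*(-618) = 20 + 618 = 638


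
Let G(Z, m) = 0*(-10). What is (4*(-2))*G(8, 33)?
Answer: 0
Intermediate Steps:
G(Z, m) = 0
(4*(-2))*G(8, 33) = (4*(-2))*0 = -8*0 = 0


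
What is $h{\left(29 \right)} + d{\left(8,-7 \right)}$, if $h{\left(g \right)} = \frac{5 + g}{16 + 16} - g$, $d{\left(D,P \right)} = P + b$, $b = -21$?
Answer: $- \frac{895}{16} \approx -55.938$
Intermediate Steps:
$d{\left(D,P \right)} = -21 + P$ ($d{\left(D,P \right)} = P - 21 = -21 + P$)
$h{\left(g \right)} = \frac{5}{32} - \frac{31 g}{32}$ ($h{\left(g \right)} = \frac{5 + g}{32} - g = \left(5 + g\right) \frac{1}{32} - g = \left(\frac{5}{32} + \frac{g}{32}\right) - g = \frac{5}{32} - \frac{31 g}{32}$)
$h{\left(29 \right)} + d{\left(8,-7 \right)} = \left(\frac{5}{32} - \frac{899}{32}\right) - 28 = - \frac{447}{16} - 28 = - \frac{895}{16}$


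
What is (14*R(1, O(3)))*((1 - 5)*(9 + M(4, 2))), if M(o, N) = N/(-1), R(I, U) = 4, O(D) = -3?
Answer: -1568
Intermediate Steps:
M(o, N) = -N (M(o, N) = N*(-1) = -N)
(14*R(1, O(3)))*((1 - 5)*(9 + M(4, 2))) = (14*4)*((1 - 5)*(9 - 1*2)) = 56*(-4*(9 - 2)) = 56*(-4*7) = 56*(-28) = -1568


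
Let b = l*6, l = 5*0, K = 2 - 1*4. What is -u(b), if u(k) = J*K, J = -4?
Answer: -8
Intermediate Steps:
K = -2 (K = 2 - 4 = -2)
l = 0
b = 0 (b = 0*6 = 0)
u(k) = 8 (u(k) = -4*(-2) = 8)
-u(b) = -1*8 = -8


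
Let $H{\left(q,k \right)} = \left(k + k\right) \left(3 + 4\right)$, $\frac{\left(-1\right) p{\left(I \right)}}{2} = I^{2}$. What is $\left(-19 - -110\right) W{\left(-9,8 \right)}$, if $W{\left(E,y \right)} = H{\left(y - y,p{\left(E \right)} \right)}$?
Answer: $-206388$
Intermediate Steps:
$p{\left(I \right)} = - 2 I^{2}$
$H{\left(q,k \right)} = 14 k$ ($H{\left(q,k \right)} = 2 k 7 = 14 k$)
$W{\left(E,y \right)} = - 28 E^{2}$ ($W{\left(E,y \right)} = 14 \left(- 2 E^{2}\right) = - 28 E^{2}$)
$\left(-19 - -110\right) W{\left(-9,8 \right)} = \left(-19 - -110\right) \left(- 28 \left(-9\right)^{2}\right) = \left(-19 + 110\right) \left(\left(-28\right) 81\right) = 91 \left(-2268\right) = -206388$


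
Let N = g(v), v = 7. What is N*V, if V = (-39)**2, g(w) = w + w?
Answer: 21294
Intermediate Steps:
g(w) = 2*w
N = 14 (N = 2*7 = 14)
V = 1521
N*V = 14*1521 = 21294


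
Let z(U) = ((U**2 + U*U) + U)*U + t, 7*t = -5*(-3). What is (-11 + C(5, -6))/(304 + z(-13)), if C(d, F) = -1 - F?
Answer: 7/4572 ≈ 0.0015311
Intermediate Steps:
t = 15/7 (t = (-5*(-3))/7 = (1/7)*15 = 15/7 ≈ 2.1429)
z(U) = 15/7 + U*(U + 2*U**2) (z(U) = ((U**2 + U*U) + U)*U + 15/7 = ((U**2 + U**2) + U)*U + 15/7 = (2*U**2 + U)*U + 15/7 = (U + 2*U**2)*U + 15/7 = U*(U + 2*U**2) + 15/7 = 15/7 + U*(U + 2*U**2))
(-11 + C(5, -6))/(304 + z(-13)) = (-11 + (-1 - 1*(-6)))/(304 + (15/7 + (-13)**2 + 2*(-13)**3)) = (-11 + (-1 + 6))/(304 + (15/7 + 169 + 2*(-2197))) = (-11 + 5)/(304 + (15/7 + 169 - 4394)) = -6/(304 - 29560/7) = -6/(-27432/7) = -6*(-7/27432) = 7/4572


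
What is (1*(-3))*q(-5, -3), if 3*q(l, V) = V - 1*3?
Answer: 6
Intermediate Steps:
q(l, V) = -1 + V/3 (q(l, V) = (V - 1*3)/3 = (V - 3)/3 = (-3 + V)/3 = -1 + V/3)
(1*(-3))*q(-5, -3) = (1*(-3))*(-1 + (⅓)*(-3)) = -3*(-1 - 1) = -3*(-2) = 6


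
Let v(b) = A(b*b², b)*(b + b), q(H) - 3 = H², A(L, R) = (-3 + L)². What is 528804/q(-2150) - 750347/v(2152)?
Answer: 226058372173874235972921219859/1976073372268080788800011498800 ≈ 0.11440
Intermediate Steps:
q(H) = 3 + H²
v(b) = 2*b*(-3 + b³)² (v(b) = (-3 + b*b²)²*(b + b) = (-3 + b³)²*(2*b) = 2*b*(-3 + b³)²)
528804/q(-2150) - 750347/v(2152) = 528804/(3 + (-2150)²) - 750347*1/(4304*(-3 + 2152³)²) = 528804/(3 + 4622500) - 750347*1/(4304*(-3 + 9966135808)²) = 528804/4622503 - 750347/(2*2152*9966135805²) = 528804*(1/4622503) - 750347/(2*2152*99323862883702998025) = 528804/4622503 - 750347/427489905851457703499600 = 226058372173874235972921219859/1976073372268080788800011498800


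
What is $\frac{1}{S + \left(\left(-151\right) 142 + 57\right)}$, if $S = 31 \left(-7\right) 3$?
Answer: $- \frac{1}{22036} \approx -4.538 \cdot 10^{-5}$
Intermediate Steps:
$S = -651$ ($S = \left(-217\right) 3 = -651$)
$\frac{1}{S + \left(\left(-151\right) 142 + 57\right)} = \frac{1}{-651 + \left(\left(-151\right) 142 + 57\right)} = \frac{1}{-651 + \left(-21442 + 57\right)} = \frac{1}{-651 - 21385} = \frac{1}{-22036} = - \frac{1}{22036}$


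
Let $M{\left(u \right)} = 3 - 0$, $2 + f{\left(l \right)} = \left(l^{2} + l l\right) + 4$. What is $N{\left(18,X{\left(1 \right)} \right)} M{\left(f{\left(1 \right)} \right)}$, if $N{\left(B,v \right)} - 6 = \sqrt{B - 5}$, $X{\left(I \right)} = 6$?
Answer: $18 + 3 \sqrt{13} \approx 28.817$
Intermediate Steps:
$f{\left(l \right)} = 2 + 2 l^{2}$ ($f{\left(l \right)} = -2 + \left(\left(l^{2} + l l\right) + 4\right) = -2 + \left(\left(l^{2} + l^{2}\right) + 4\right) = -2 + \left(2 l^{2} + 4\right) = -2 + \left(4 + 2 l^{2}\right) = 2 + 2 l^{2}$)
$N{\left(B,v \right)} = 6 + \sqrt{-5 + B}$ ($N{\left(B,v \right)} = 6 + \sqrt{B - 5} = 6 + \sqrt{-5 + B}$)
$M{\left(u \right)} = 3$ ($M{\left(u \right)} = 3 + 0 = 3$)
$N{\left(18,X{\left(1 \right)} \right)} M{\left(f{\left(1 \right)} \right)} = \left(6 + \sqrt{-5 + 18}\right) 3 = \left(6 + \sqrt{13}\right) 3 = 18 + 3 \sqrt{13}$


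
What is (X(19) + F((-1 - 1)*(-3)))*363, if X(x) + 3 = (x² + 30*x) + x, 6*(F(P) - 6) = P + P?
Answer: 346665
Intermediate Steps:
F(P) = 6 + P/3 (F(P) = 6 + (P + P)/6 = 6 + (2*P)/6 = 6 + P/3)
X(x) = -3 + x² + 31*x (X(x) = -3 + ((x² + 30*x) + x) = -3 + (x² + 31*x) = -3 + x² + 31*x)
(X(19) + F((-1 - 1)*(-3)))*363 = ((-3 + 19² + 31*19) + (6 + ((-1 - 1)*(-3))/3))*363 = ((-3 + 361 + 589) + (6 + (-2*(-3))/3))*363 = (947 + (6 + (⅓)*6))*363 = (947 + (6 + 2))*363 = (947 + 8)*363 = 955*363 = 346665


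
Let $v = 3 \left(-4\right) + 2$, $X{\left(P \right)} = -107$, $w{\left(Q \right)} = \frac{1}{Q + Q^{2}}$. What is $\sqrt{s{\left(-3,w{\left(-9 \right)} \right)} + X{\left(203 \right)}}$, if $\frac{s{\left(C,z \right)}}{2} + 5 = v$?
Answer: $i \sqrt{137} \approx 11.705 i$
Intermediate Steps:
$v = -10$ ($v = -12 + 2 = -10$)
$s{\left(C,z \right)} = -30$ ($s{\left(C,z \right)} = -10 + 2 \left(-10\right) = -10 - 20 = -30$)
$\sqrt{s{\left(-3,w{\left(-9 \right)} \right)} + X{\left(203 \right)}} = \sqrt{-30 - 107} = \sqrt{-137} = i \sqrt{137}$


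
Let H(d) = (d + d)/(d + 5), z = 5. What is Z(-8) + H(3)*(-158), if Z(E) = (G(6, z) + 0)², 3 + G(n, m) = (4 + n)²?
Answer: 18581/2 ≈ 9290.5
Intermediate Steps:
G(n, m) = -3 + (4 + n)²
H(d) = 2*d/(5 + d) (H(d) = (2*d)/(5 + d) = 2*d/(5 + d))
Z(E) = 9409 (Z(E) = ((-3 + (4 + 6)²) + 0)² = ((-3 + 10²) + 0)² = ((-3 + 100) + 0)² = (97 + 0)² = 97² = 9409)
Z(-8) + H(3)*(-158) = 9409 + (2*3/(5 + 3))*(-158) = 9409 + (2*3/8)*(-158) = 9409 + (2*3*(⅛))*(-158) = 9409 + (¾)*(-158) = 9409 - 237/2 = 18581/2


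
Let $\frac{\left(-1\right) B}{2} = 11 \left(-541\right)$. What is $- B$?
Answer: $-11902$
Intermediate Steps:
$B = 11902$ ($B = - 2 \cdot 11 \left(-541\right) = \left(-2\right) \left(-5951\right) = 11902$)
$- B = \left(-1\right) 11902 = -11902$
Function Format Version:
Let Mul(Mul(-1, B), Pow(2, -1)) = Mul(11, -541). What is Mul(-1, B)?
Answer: -11902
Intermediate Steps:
B = 11902 (B = Mul(-2, Mul(11, -541)) = Mul(-2, -5951) = 11902)
Mul(-1, B) = Mul(-1, 11902) = -11902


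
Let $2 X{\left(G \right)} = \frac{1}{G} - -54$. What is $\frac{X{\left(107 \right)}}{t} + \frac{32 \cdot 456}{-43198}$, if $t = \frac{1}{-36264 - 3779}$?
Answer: $- \frac{4998193688047}{4622186} \approx -1.0813 \cdot 10^{6}$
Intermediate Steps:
$X{\left(G \right)} = 27 + \frac{1}{2 G}$ ($X{\left(G \right)} = \frac{\frac{1}{G} - -54}{2} = \frac{\frac{1}{G} + 54}{2} = \frac{54 + \frac{1}{G}}{2} = 27 + \frac{1}{2 G}$)
$t = - \frac{1}{40043}$ ($t = \frac{1}{-40043} = - \frac{1}{40043} \approx -2.4973 \cdot 10^{-5}$)
$\frac{X{\left(107 \right)}}{t} + \frac{32 \cdot 456}{-43198} = \frac{27 + \frac{1}{2 \cdot 107}}{- \frac{1}{40043}} + \frac{32 \cdot 456}{-43198} = \left(27 + \frac{1}{2} \cdot \frac{1}{107}\right) \left(-40043\right) + 14592 \left(- \frac{1}{43198}\right) = \left(27 + \frac{1}{214}\right) \left(-40043\right) - \frac{7296}{21599} = \frac{5779}{214} \left(-40043\right) - \frac{7296}{21599} = - \frac{231408497}{214} - \frac{7296}{21599} = - \frac{4998193688047}{4622186}$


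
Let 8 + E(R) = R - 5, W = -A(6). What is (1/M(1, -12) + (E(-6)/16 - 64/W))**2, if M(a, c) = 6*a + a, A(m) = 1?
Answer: 49716601/12544 ≈ 3963.4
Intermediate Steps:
W = -1 (W = -1*1 = -1)
E(R) = -13 + R (E(R) = -8 + (R - 5) = -8 + (-5 + R) = -13 + R)
M(a, c) = 7*a
(1/M(1, -12) + (E(-6)/16 - 64/W))**2 = (1/(7*1) + ((-13 - 6)/16 - 64/(-1)))**2 = (1/7 + (-19*1/16 - 64*(-1)))**2 = (1/7 + (-19/16 + 64))**2 = (1/7 + 1005/16)**2 = (7051/112)**2 = 49716601/12544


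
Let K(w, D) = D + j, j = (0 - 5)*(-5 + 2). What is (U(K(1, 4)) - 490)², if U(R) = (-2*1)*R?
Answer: 278784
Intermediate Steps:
j = 15 (j = -5*(-3) = 15)
K(w, D) = 15 + D (K(w, D) = D + 15 = 15 + D)
U(R) = -2*R
(U(K(1, 4)) - 490)² = (-2*(15 + 4) - 490)² = (-2*19 - 490)² = (-38 - 490)² = (-528)² = 278784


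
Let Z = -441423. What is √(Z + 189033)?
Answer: I*√252390 ≈ 502.38*I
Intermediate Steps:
√(Z + 189033) = √(-441423 + 189033) = √(-252390) = I*√252390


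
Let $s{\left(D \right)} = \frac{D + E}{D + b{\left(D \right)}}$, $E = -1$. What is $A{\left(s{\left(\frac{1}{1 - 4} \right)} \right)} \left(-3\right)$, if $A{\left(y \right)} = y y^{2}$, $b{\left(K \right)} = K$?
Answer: $-24$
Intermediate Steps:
$s{\left(D \right)} = \frac{-1 + D}{2 D}$ ($s{\left(D \right)} = \frac{D - 1}{D + D} = \frac{-1 + D}{2 D}$)
$A{\left(y \right)} = y^{3}$
$A{\left(s{\left(\frac{1}{1 - 4} \right)} \right)} \left(-3\right) = \left(\frac{-1 + \frac{1}{1 - 4}}{2 \frac{1}{1 - 4}}\right)^{3} \left(-3\right) = \left(\frac{-1 + \frac{1}{-3}}{2 \frac{1}{-3}}\right)^{3} \left(-3\right) = \left(\frac{-1 - \frac{1}{3}}{2 \left(- \frac{1}{3}\right)}\right)^{3} \left(-3\right) = \left(\frac{1}{2} \left(-3\right) \left(- \frac{4}{3}\right)\right)^{3} \left(-3\right) = 2^{3} \left(-3\right) = 8 \left(-3\right) = -24$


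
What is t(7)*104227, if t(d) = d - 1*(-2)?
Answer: 938043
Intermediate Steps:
t(d) = 2 + d (t(d) = d + 2 = 2 + d)
t(7)*104227 = (2 + 7)*104227 = 9*104227 = 938043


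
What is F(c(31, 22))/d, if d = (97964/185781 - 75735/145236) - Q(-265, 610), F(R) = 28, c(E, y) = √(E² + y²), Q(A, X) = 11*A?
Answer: 251832833616/26217649377203 ≈ 0.0096055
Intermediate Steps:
d = 26217649377203/8994029772 (d = (97964/185781 - 75735/145236) - 11*(-265) = (97964*(1/185781) - 75735*1/145236) - 1*(-2915) = (97964/185781 - 25245/48412) + 2915 = 52591823/8994029772 + 2915 = 26217649377203/8994029772 ≈ 2915.0)
F(c(31, 22))/d = 28/(26217649377203/8994029772) = 28*(8994029772/26217649377203) = 251832833616/26217649377203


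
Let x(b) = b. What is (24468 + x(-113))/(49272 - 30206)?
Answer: 24355/19066 ≈ 1.2774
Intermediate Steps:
(24468 + x(-113))/(49272 - 30206) = (24468 - 113)/(49272 - 30206) = 24355/19066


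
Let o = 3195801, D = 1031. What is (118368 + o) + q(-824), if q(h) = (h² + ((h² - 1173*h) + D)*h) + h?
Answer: -1352772295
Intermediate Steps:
q(h) = h + h² + h*(1031 + h² - 1173*h) (q(h) = (h² + ((h² - 1173*h) + 1031)*h) + h = (h² + (1031 + h² - 1173*h)*h) + h = (h² + h*(1031 + h² - 1173*h)) + h = h + h² + h*(1031 + h² - 1173*h))
(118368 + o) + q(-824) = (118368 + 3195801) - 824*(1032 + (-824)² - 1172*(-824)) = 3314169 - 824*(1032 + 678976 + 965728) = 3314169 - 824*1645736 = 3314169 - 1356086464 = -1352772295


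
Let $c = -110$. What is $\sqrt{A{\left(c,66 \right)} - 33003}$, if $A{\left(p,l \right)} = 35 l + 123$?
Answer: $i \sqrt{30570} \approx 174.84 i$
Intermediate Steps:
$A{\left(p,l \right)} = 123 + 35 l$
$\sqrt{A{\left(c,66 \right)} - 33003} = \sqrt{\left(123 + 35 \cdot 66\right) - 33003} = \sqrt{\left(123 + 2310\right) - 33003} = \sqrt{2433 - 33003} = \sqrt{-30570} = i \sqrt{30570}$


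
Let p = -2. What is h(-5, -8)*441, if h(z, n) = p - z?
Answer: 1323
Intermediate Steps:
h(z, n) = -2 - z
h(-5, -8)*441 = (-2 - 1*(-5))*441 = (-2 + 5)*441 = 3*441 = 1323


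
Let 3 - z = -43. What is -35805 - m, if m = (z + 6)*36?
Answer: -37677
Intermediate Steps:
z = 46 (z = 3 - 1*(-43) = 3 + 43 = 46)
m = 1872 (m = (46 + 6)*36 = 52*36 = 1872)
-35805 - m = -35805 - 1*1872 = -35805 - 1872 = -37677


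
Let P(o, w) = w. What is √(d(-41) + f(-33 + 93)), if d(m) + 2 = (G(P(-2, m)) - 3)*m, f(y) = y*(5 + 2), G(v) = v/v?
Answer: 10*√5 ≈ 22.361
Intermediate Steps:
G(v) = 1
f(y) = 7*y (f(y) = y*7 = 7*y)
d(m) = -2 - 2*m (d(m) = -2 + (1 - 3)*m = -2 - 2*m)
√(d(-41) + f(-33 + 93)) = √((-2 - 2*(-41)) + 7*(-33 + 93)) = √((-2 + 82) + 7*60) = √(80 + 420) = √500 = 10*√5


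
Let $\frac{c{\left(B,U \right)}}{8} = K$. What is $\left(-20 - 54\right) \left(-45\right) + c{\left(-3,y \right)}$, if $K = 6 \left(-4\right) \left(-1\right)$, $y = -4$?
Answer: $3522$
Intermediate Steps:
$K = 24$ ($K = \left(-24\right) \left(-1\right) = 24$)
$c{\left(B,U \right)} = 192$ ($c{\left(B,U \right)} = 8 \cdot 24 = 192$)
$\left(-20 - 54\right) \left(-45\right) + c{\left(-3,y \right)} = \left(-20 - 54\right) \left(-45\right) + 192 = \left(-74\right) \left(-45\right) + 192 = 3330 + 192 = 3522$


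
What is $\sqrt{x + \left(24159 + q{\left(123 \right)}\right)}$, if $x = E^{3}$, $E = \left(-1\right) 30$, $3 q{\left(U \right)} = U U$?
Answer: $\sqrt{2202} \approx 46.925$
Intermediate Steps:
$q{\left(U \right)} = \frac{U^{2}}{3}$ ($q{\left(U \right)} = \frac{U U}{3} = \frac{U^{2}}{3}$)
$E = -30$
$x = -27000$ ($x = \left(-30\right)^{3} = -27000$)
$\sqrt{x + \left(24159 + q{\left(123 \right)}\right)} = \sqrt{-27000 + \left(24159 + \frac{123^{2}}{3}\right)} = \sqrt{-27000 + \left(24159 + \frac{1}{3} \cdot 15129\right)} = \sqrt{-27000 + \left(24159 + 5043\right)} = \sqrt{-27000 + 29202} = \sqrt{2202}$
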